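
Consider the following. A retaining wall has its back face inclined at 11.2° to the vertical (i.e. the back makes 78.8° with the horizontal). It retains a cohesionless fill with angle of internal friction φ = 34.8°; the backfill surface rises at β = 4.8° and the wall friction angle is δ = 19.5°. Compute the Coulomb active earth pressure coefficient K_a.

0.356

K_a = sin²(α+φ) / [sin²α · sin(α−δ) · (1 + √{sin(φ+δ)sin(φ−β) / (sin(α−δ)sin(α+β))})²].
With α = 78.8°, φ = 34.8°, δ = 19.5°, β = 4.8°: K_a = 0.3556.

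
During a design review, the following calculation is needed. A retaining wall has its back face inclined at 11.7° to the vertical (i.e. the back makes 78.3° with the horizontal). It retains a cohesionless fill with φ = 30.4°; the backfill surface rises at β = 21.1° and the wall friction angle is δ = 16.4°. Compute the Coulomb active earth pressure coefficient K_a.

0.567

K_a = sin²(α+φ) / [sin²α · sin(α−δ) · (1 + √{sin(φ+δ)sin(φ−β) / (sin(α−δ)sin(α+β))})²].
With α = 78.3°, φ = 30.4°, δ = 16.4°, β = 21.1°: K_a = 0.5669.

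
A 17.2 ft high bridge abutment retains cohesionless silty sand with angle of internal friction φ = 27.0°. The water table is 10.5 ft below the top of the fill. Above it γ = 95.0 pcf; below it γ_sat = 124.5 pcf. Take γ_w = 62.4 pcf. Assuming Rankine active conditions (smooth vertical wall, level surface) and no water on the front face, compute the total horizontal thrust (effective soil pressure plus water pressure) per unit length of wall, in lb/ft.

K_a = tan²(45° − φ/2) = 0.3755.
γ' = 124.5 − 62.4 = 62.10 pcf. Depth below WT = 6.7 ft.
σ'_h at WT = K_a γ d_w = 374.6 psf; at base = 374.6 + K_a γ' × 6.7 = 530.8 psf.
P₁ (0–10.5 ft) = ½×374.6×10.5 = 1967. P₂ (10.5–17.2 ft) = ½(374.6+530.8)×6.7 = 3033.
P_w = ½ γ_w h₂² = 0.5×62.4×6.7² = 1401. Total = 1967+3033+1401 = 6400 lb/ft.

6400 lb/ft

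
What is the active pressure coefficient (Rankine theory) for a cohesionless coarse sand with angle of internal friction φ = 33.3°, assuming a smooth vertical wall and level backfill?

0.291

K_a = tan²(45° − φ/2) = tan²(28.35°) = 0.2911.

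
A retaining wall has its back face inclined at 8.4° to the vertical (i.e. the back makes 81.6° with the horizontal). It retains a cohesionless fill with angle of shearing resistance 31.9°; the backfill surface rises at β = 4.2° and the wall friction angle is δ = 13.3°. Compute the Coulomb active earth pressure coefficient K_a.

K_a = sin²(α+φ) / [sin²α · sin(α−δ) · (1 + √{sin(φ+δ)sin(φ−β) / (sin(α−δ)sin(α+β))})²].
With α = 81.6°, φ = 31.9°, δ = 13.3°, β = 4.2°: K_a = 0.3628.

0.363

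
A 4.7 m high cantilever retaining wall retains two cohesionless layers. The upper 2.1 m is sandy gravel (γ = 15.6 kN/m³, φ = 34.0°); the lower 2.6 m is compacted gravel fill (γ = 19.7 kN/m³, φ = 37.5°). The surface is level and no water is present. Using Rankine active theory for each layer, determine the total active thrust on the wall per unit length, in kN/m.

46.6 kN/m

K_a1 = tan²(45°−34.0°/2) = 0.2827; K_a2 = tan²(45°−37.5°/2) = 0.2432.
Layer 1: σ at base = K_a1 γ₁ h₁ = 9.262 kPa; P₁ = ½×9.262×2.1 = 9.725.
Layer 2: σ_v at top = γ₁h₁ = 32.76; σ_h top = K_a2×32.76 = 7.967; σ_h base = K_a2×(32.76+19.7×2.6) = 20.42.
P₂ = ½(7.967+20.42)×2.6 = 36.91. Total P_a = 9.725+36.91 = 46.63 kN/m.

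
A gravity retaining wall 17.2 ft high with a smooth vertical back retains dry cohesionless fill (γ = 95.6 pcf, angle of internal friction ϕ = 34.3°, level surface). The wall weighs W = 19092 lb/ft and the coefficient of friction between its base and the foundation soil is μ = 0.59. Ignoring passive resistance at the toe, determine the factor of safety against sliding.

K_a = tan²(45° − 34.3°/2) = 0.2792.
P_a = ½K_aγH² = 0.5×0.2792×95.6×17.2² = 3948 lb/ft, acting at H/3 = 5.733 ft above the base.
FS_sliding = μW / P_a = 0.59×19092 / 3948 = 2.853.

2.85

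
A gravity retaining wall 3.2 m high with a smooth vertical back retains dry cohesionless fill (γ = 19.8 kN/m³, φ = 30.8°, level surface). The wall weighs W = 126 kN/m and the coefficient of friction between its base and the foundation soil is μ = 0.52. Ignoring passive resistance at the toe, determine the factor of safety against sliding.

K_a = tan²(45° − 30.8°/2) = 0.3227.
P_a = ½K_aγH² = 0.5×0.3227×19.8×3.2² = 32.72 kN/m, acting at H/3 = 1.067 m above the base.
FS_sliding = μW / P_a = 0.52×126 / 32.72 = 2.003.

2.00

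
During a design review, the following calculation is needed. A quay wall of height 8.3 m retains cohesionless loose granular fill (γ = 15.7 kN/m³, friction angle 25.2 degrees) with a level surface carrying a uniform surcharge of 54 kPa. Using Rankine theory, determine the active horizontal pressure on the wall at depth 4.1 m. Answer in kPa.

47.7 kPa

K_a = (1 − sin φ)/(1 + sin φ) = 0.4027.
σ_v = γz + q = 15.7 × 4.1 + 54 = 118.4 kPa.
σ_h = K_a σ_v = 0.4027 × 118.4 = 47.67 kPa.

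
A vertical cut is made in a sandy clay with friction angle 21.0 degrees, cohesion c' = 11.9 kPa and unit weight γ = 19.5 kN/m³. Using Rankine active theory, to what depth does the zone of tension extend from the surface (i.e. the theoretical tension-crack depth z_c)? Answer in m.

K_a = tan²(45° − 21.0°/2) = 0.4724; √K_a = 0.6873.
The active pressure is zero where K_a γ z = 2c√K_a, so z_c = 2c/(γ√K_a) = 2×11.9/(19.5×0.6873) = 1.776 m.

1.78 m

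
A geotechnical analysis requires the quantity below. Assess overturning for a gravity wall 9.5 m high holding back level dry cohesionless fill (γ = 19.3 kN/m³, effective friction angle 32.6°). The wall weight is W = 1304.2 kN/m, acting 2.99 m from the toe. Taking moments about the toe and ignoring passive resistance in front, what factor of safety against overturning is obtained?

K_a = tan²(45° − 32.6°/2) = 0.2997.
P_a = ½K_aγH² = 0.5×0.2997×19.3×9.5² = 261.0 kN/m, acting at H/3 = 3.167 m above the base.
Overturning moment M_o = P_a × H/3 = 261.0 × 3.167 = 826.6.
Resisting moment M_r = W × 2.99 = 1304.2 × 2.99 = 3900.
FS_overturning = M_r/M_o = 3900/826.6 = 4.717.

4.72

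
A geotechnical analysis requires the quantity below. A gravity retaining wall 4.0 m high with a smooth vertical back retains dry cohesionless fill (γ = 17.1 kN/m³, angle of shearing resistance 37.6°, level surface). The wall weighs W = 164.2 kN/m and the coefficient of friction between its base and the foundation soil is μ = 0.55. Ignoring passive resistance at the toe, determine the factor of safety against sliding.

2.73

K_a = tan²(45° − 37.6°/2) = 0.2421.
P_a = ½K_aγH² = 0.5×0.2421×17.1×4.0² = 33.12 kN/m, acting at H/3 = 1.333 m above the base.
FS_sliding = μW / P_a = 0.55×164.2 / 33.12 = 2.727.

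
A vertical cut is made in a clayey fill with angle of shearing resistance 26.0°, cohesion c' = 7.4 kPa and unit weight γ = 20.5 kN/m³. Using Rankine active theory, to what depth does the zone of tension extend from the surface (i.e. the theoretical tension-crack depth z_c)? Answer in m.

1.16 m

K_a = tan²(45° − 26.0°/2) = 0.3905; √K_a = 0.6249.
The active pressure is zero where K_a γ z = 2c√K_a, so z_c = 2c/(γ√K_a) = 2×7.4/(20.5×0.6249) = 1.155 m.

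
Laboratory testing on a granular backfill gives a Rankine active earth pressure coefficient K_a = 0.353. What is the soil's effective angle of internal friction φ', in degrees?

28.6°

K_a = tan²(45° − φ/2) ⇒ 45° − φ/2 = arctan(√0.353) = 30.72°.
φ = 2(45° − 30.72°) = 28.57°.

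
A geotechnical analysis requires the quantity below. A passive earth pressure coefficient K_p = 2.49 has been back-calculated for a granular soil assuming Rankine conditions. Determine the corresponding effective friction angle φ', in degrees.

K_p = (1+sin φ)/(1−sin φ) ⇒ sin φ = (K_p − 1)/(K_p + 1) = 0.4269.
φ = arcsin(0.4269) = 25.27°.

25.3°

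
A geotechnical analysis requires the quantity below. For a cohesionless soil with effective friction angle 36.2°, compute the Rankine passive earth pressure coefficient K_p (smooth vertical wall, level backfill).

3.89

K_p = (1 + sin φ)/(1 − sin φ) = tan²(45° + 36.2°/2) = 3.885.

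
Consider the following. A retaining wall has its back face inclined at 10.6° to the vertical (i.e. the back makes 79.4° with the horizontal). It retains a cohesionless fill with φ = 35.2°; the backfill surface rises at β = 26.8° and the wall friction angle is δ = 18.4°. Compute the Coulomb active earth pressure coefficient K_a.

K_a = sin²(α+φ) / [sin²α · sin(α−δ) · (1 + √{sin(φ+δ)sin(φ−β) / (sin(α−δ)sin(α+β))})²].
With α = 79.4°, φ = 35.2°, δ = 18.4°, β = 26.8°: K_a = 0.5181.

0.518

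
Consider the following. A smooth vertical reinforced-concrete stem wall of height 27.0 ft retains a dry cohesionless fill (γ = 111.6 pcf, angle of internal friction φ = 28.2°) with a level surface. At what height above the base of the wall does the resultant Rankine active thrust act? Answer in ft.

K_a = 0.3582.
The pressure distribution is triangular, so the resultant acts at H/3 above the base = 27.0/3 = 9.000 ft.

9.00 ft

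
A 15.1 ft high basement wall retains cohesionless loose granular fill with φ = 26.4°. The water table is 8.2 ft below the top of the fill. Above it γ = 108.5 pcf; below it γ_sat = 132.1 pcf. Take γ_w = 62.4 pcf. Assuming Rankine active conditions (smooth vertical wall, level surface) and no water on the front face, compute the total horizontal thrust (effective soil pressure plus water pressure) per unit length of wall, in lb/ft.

K_a = tan²(45° − φ/2) = 0.3844.
γ' = 132.1 − 62.4 = 69.70 pcf. Depth below WT = 6.9 ft.
σ'_h at WT = K_a γ d_w = 342.0 psf; at base = 342.0 + K_a γ' × 6.9 = 526.9 psf.
P₁ (0–8.2 ft) = ½×342.0×8.2 = 1402. P₂ (8.2–15.1 ft) = ½(342.0+526.9)×6.9 = 2998.
P_w = ½ γ_w h₂² = 0.5×62.4×6.9² = 1485. Total = 1402+2998+1485 = 5886 lb/ft.

5890 lb/ft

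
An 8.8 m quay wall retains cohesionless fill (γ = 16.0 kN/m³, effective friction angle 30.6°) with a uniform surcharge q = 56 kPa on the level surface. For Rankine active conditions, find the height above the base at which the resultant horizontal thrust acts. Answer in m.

3.58 m

K_a = 0.3253.
Triangular part P₁ = ½K_aγH² = 201.6 at H/3 = 2.933 m; rectangular part P₂ = K_a q H = 160.3 at H/2 = 4.400 m.
ȳ = (P₁·2.933 + P₂·4.400)/(P₁+P₂) = 3.583 m.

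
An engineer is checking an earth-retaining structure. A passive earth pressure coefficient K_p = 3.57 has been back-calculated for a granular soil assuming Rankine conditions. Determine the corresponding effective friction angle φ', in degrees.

K_p = (1+sin φ)/(1−sin φ) ⇒ sin φ = (K_p − 1)/(K_p + 1) = 0.5624.
φ = arcsin(0.5624) = 34.22°.

34.2°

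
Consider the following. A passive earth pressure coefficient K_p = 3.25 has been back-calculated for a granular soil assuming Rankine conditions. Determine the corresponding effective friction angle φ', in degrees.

32.0°

K_p = (1+sin φ)/(1−sin φ) ⇒ sin φ = (K_p − 1)/(K_p + 1) = 0.5294.
φ = arcsin(0.5294) = 31.97°.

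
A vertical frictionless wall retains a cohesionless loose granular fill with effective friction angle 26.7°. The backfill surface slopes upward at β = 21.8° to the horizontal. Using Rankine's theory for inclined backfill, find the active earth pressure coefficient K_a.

0.531

K_a = cos β · (cos β − √(cos²β − cos²φ)) / (cos β + √(cos²β − cos²φ)).
cos β = 0.9285, cos φ = 0.8934, √(cos²β − cos²φ) = 0.2529.
K_a = 0.9285 × (0.9285 − 0.2529)/(0.9285 + 0.2529) = 0.5309.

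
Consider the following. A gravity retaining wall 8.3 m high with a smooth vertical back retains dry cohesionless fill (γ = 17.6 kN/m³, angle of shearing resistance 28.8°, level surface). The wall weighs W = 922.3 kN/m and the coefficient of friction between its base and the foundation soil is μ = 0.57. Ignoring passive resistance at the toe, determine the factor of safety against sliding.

2.48

K_a = tan²(45° − 28.8°/2) = 0.3498.
P_a = ½K_aγH² = 0.5×0.3498×17.6×8.3² = 212.0 kN/m, acting at H/3 = 2.767 m above the base.
FS_sliding = μW / P_a = 0.57×922.3 / 212.0 = 2.479.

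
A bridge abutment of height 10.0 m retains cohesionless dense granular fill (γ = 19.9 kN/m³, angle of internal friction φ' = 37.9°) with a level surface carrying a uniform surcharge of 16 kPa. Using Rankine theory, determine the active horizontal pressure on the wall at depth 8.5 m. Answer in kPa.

K_a = (1 − sin φ)/(1 + sin φ) = 0.2389.
σ_v = γz + q = 19.9 × 8.5 + 16 = 185.1 kPa.
σ_h = K_a σ_v = 0.2389 × 185.1 = 44.24 kPa.

44.2 kPa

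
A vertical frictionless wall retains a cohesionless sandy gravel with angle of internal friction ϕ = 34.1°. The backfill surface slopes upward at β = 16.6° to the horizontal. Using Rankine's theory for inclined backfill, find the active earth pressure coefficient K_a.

K_a = cos β · (cos β − √(cos²β − cos²φ)) / (cos β + √(cos²β − cos²φ)).
cos β = 0.9583, cos φ = 0.8281, √(cos²β − cos²φ) = 0.4824.
K_a = 0.9583 × (0.9583 − 0.4824)/(0.9583 + 0.4824) = 0.3166.

0.317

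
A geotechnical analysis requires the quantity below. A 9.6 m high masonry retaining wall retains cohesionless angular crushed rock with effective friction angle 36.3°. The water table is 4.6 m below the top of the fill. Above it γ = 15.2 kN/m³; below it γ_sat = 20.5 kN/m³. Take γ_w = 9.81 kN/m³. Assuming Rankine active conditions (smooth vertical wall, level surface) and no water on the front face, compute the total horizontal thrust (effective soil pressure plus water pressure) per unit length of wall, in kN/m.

288 kN/m

K_a = tan²(45° − φ/2) = 0.2563.
γ' = 20.5 − 9.81 = 10.69 kN/m³. Depth below WT = 5.0 m.
σ'_h at WT = K_a γ d_w = 17.92 kPa; at base = 17.92 + K_a γ' × 5.0 = 31.62 kPa.
P₁ (0–4.6 m) = ½×17.92×4.6 = 41.21. P₂ (4.6–9.6 m) = ½(17.92+31.62)×5.0 = 123.8.
P_w = ½ γ_w h₂² = 0.5×9.81×5.0² = 122.6. Total = 41.21+123.8+122.6 = 287.7 kN/m.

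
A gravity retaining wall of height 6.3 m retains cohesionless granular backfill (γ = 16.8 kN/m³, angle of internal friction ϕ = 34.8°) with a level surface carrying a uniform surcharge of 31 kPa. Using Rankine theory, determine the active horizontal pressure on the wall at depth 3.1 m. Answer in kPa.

22.7 kPa

K_a = (1 − sin φ)/(1 + sin φ) = 0.2733.
σ_v = γz + q = 16.8 × 3.1 + 31 = 83.08 kPa.
σ_h = K_a σ_v = 0.2733 × 83.08 = 22.71 kPa.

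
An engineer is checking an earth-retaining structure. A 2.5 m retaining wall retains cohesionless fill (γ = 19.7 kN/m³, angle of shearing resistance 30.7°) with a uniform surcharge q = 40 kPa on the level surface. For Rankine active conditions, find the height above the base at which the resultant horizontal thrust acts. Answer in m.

1.09 m

K_a = 0.3240.
Triangular part P₁ = ½K_aγH² = 19.95 at H/3 = 0.8333 m; rectangular part P₂ = K_a q H = 32.40 at H/2 = 1.250 m.
ȳ = (P₁·0.8333 + P₂·1.250)/(P₁+P₂) = 1.091 m.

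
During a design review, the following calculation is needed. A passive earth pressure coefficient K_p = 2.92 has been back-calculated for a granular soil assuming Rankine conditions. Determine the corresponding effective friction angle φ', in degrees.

K_p = (1+sin φ)/(1−sin φ) ⇒ sin φ = (K_p − 1)/(K_p + 1) = 0.4898.
φ = arcsin(0.4898) = 29.33°.

29.3°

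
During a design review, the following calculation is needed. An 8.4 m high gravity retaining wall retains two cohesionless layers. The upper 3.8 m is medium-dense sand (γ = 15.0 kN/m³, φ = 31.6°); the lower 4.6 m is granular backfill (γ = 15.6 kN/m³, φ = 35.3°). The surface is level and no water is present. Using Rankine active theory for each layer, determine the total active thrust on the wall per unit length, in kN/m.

K_a1 = tan²(45°−31.6°/2) = 0.3123; K_a2 = tan²(45°−35.3°/2) = 0.2675.
Layer 1: σ at base = K_a1 γ₁ h₁ = 17.80 kPa; P₁ = ½×17.80×3.8 = 33.83.
Layer 2: σ_v at top = γ₁h₁ = 57.00; σ_h top = K_a2×57.00 = 15.25; σ_h base = K_a2×(57.00+15.6×4.6) = 34.45.
P₂ = ½(15.25+34.45)×4.6 = 114.3. Total P_a = 33.83+114.3 = 148.1 kN/m.

148 kN/m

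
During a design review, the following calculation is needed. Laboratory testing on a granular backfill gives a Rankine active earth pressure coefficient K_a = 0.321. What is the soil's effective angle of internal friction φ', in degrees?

K_a = tan²(45° − φ/2) ⇒ 45° − φ/2 = arctan(√0.321) = 29.53°.
φ = 2(45° − 29.53°) = 30.93°.

30.9°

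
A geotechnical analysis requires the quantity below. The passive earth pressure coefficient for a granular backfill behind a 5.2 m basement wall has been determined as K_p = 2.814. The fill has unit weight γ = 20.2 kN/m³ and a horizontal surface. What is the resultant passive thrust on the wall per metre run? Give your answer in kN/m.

769 kN/m

P = ½ K_p γ H² = 0.5 × 2.814 × 20.2 × 5.2² = 768.5 kN/m.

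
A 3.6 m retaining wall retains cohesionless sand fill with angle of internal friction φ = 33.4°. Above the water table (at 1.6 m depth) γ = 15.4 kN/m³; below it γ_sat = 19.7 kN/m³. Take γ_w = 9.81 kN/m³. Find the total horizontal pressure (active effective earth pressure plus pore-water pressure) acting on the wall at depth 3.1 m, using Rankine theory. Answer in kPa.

K_a = (1 − sin φ)/(1 + sin φ) = 0.2899.
γ' = 19.7 − 9.81 = 9.890 kN/m³.
Effective vertical stress at 3.1 m: σ'_v = 15.4×1.6 + 9.890×1.50 = 39.47 kPa.
σ'_h = K_a σ'_v = 0.2899 × 39.47 = 11.44 kPa; u = γ_w × 1.50 = 14.71 kPa.
Total σ_h = 11.44 + 14.71 = 26.16 kPa.

26.2 kPa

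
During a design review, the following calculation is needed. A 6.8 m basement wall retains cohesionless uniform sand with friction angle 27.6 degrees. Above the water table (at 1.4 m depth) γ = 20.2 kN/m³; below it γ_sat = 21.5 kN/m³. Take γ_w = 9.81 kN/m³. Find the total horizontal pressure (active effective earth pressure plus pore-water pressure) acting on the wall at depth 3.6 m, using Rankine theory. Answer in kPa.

K_a = (1 − sin φ)/(1 + sin φ) = 0.3668.
γ' = 21.5 − 9.81 = 11.69 kN/m³.
Effective vertical stress at 3.6 m: σ'_v = 20.2×1.4 + 11.69×2.20 = 54.00 kPa.
σ'_h = K_a σ'_v = 0.3668 × 54.00 = 19.81 kPa; u = γ_w × 2.20 = 21.58 kPa.
Total σ_h = 19.81 + 21.58 = 41.39 kPa.

41.4 kPa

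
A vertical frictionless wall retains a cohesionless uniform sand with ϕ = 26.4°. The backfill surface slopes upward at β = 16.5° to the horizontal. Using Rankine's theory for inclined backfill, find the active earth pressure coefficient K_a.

0.455

K_a = cos β · (cos β − √(cos²β − cos²φ)) / (cos β + √(cos²β − cos²φ)).
cos β = 0.9588, cos φ = 0.8957, √(cos²β − cos²φ) = 0.3421.
K_a = 0.9588 × (0.9588 − 0.3421)/(0.9588 + 0.3421) = 0.4545.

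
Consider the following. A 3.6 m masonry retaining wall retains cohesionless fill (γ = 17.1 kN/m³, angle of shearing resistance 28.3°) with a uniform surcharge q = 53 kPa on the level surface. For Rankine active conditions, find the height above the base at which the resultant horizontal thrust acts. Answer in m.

1.58 m

K_a = 0.3568.
Triangular part P₁ = ½K_aγH² = 39.53 at H/3 = 1.200 m; rectangular part P₂ = K_a q H = 68.07 at H/2 = 1.800 m.
ȳ = (P₁·1.200 + P₂·1.800)/(P₁+P₂) = 1.580 m.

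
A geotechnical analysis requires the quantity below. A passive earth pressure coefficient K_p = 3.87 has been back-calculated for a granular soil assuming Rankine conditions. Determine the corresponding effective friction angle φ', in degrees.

36.1°

K_p = (1+sin φ)/(1−sin φ) ⇒ sin φ = (K_p − 1)/(K_p + 1) = 0.5893.
φ = arcsin(0.5893) = 36.11°.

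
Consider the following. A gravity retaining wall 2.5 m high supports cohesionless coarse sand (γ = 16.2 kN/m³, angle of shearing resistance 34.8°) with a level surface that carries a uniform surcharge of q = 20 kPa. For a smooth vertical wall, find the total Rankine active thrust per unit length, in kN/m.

27.5 kN/m

K_a = tan²(45° − φ/2) = 0.2733.
Soil triangle: ½ K_a γ H² = 0.5×0.2733×16.2×2.5² = 13.84 kN/m.
Surcharge rectangle: K_a q H = 0.2733×20×2.5 = 13.67 kN/m.
Total = 13.84 + 13.67 = 27.50 kN/m.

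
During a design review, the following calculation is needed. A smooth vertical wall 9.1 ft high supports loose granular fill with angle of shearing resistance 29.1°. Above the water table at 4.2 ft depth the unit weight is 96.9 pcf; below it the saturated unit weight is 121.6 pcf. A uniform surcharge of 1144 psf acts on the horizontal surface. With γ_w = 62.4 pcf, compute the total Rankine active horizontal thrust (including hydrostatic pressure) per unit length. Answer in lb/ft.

5580 lb/ft

K_a = tan²(45° − φ/2) = 0.3456.
γ' = 121.6 − 62.4 = 59.20 pcf. h₂ = H − d_w = 4.9 ft.
σ'_h: at surface K_a·q = 395.4; at WT K_a(q+γd_w) = 536.0; at base K_a(q+γd_w+γ'h₂) = 636.3 psf.
P₁ = ½(395.4+536.0)×4.2 = 1956; P₂ = ½(536.0+636.3)×4.9 = 2872; P_w = ½γ_w h₂² = 749.1.
Total = 1956+2872+749.1 = 5577 lb/ft.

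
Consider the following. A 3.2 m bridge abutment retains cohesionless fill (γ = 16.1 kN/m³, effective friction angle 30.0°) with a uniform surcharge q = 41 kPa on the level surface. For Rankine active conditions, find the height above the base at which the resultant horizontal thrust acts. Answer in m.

1.39 m

K_a = 0.3333.
Triangular part P₁ = ½K_aγH² = 27.48 at H/3 = 1.067 m; rectangular part P₂ = K_a q H = 43.73 at H/2 = 1.600 m.
ȳ = (P₁·1.067 + P₂·1.600)/(P₁+P₂) = 1.394 m.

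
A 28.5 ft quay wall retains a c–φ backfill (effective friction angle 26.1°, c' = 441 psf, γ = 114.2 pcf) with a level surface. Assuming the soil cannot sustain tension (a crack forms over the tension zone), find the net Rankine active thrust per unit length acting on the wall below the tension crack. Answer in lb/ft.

K_a = 0.3889; √K_a = 0.6237.
Tension-crack depth z_c = 2c/(γ√K_a) = 2×441/(114.2×0.6237) = 12.38 ft.
σ_a at base = K_a γ H − 2c√K_a = 0.3889×114.2×28.5 − 2×441×0.6237 = 715.8 psf.
P_a = ½ × 715.8 × (H − z_c) = 0.5×715.8×16.12 = 5768 lb/ft.

5770 lb/ft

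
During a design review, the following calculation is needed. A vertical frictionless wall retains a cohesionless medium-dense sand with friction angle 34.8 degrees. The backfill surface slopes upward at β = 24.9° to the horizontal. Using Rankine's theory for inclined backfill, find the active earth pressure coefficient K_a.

K_a = cos β · (cos β − √(cos²β − cos²φ)) / (cos β + √(cos²β − cos²φ)).
cos β = 0.9070, cos φ = 0.8211, √(cos²β − cos²φ) = 0.3853.
K_a = 0.9070 × (0.9070 − 0.3853)/(0.9070 + 0.3853) = 0.3662.

0.366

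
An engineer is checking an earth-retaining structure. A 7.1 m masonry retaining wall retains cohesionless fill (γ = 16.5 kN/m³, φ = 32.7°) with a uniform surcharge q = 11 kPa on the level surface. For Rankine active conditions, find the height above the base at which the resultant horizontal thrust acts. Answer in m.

K_a = 0.2985.
Triangular part P₁ = ½K_aγH² = 124.1 at H/3 = 2.367 m; rectangular part P₂ = K_a q H = 23.31 at H/2 = 3.550 m.
ȳ = (P₁·2.367 + P₂·3.550)/(P₁+P₂) = 2.554 m.

2.55 m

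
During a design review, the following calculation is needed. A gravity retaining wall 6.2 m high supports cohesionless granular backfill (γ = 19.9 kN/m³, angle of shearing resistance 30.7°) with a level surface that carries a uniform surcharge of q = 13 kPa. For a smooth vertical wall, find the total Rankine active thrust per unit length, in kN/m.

150 kN/m

K_a = tan²(45° − φ/2) = 0.3240.
Soil triangle: ½ K_a γ H² = 0.5×0.3240×19.9×6.2² = 123.9 kN/m.
Surcharge rectangle: K_a q H = 0.3240×13×6.2 = 26.12 kN/m.
Total = 123.9 + 26.12 = 150.0 kN/m.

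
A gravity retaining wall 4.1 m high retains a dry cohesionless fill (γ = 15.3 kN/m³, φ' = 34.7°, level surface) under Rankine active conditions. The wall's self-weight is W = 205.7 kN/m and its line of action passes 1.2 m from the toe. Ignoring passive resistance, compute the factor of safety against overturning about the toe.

K_a = tan²(45° − 34.7°/2) = 0.2745.
P_a = ½K_aγH² = 0.5×0.2745×15.3×4.1² = 35.30 kN/m, acting at H/3 = 1.367 m above the base.
Overturning moment M_o = P_a × H/3 = 35.30 × 1.367 = 48.24.
Resisting moment M_r = W × 1.2 = 205.7 × 1.2 = 246.8.
FS_overturning = M_r/M_o = 246.8/48.24 = 5.117.

5.12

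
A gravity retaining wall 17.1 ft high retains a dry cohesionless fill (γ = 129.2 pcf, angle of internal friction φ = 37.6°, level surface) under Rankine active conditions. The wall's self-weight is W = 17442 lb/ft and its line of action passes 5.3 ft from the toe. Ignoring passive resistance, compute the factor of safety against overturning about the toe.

3.55

K_a = tan²(45° − 37.6°/2) = 0.2421.
P_a = ½K_aγH² = 0.5×0.2421×129.2×17.1² = 4574 lb/ft, acting at H/3 = 5.700 ft above the base.
Overturning moment M_o = P_a × H/3 = 4574 × 5.700 = 26070.
Resisting moment M_r = W × 5.3 = 17442 × 5.3 = 92440.
FS_overturning = M_r/M_o = 92440/26070 = 3.546.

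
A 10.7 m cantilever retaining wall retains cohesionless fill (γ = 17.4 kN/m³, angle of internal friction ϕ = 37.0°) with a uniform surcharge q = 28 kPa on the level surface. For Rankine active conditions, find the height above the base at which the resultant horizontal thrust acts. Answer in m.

3.98 m

K_a = 0.2486.
Triangular part P₁ = ½K_aγH² = 247.6 at H/3 = 3.567 m; rectangular part P₂ = K_a q H = 74.48 at H/2 = 5.350 m.
ȳ = (P₁·3.567 + P₂·5.350)/(P₁+P₂) = 3.979 m.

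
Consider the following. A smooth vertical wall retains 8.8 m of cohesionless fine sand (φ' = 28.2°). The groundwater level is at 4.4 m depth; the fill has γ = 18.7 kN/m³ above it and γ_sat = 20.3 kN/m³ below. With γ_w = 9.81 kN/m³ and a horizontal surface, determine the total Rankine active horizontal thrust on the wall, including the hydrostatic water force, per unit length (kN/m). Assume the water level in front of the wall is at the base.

K_a = tan²(45° − φ/2) = 0.3582.
γ' = 20.3 − 9.81 = 10.49 kN/m³. Depth below WT = 4.4 m.
σ'_h at WT = K_a γ d_w = 29.47 kPa; at base = 29.47 + K_a γ' × 4.4 = 46.00 kPa.
P₁ (0–4.4 m) = ½×29.47×4.4 = 64.84. P₂ (4.4–8.8 m) = ½(29.47+46.00)×4.4 = 166.0.
P_w = ½ γ_w h₂² = 0.5×9.81×4.4² = 94.96. Total = 64.84+166.0+94.96 = 325.8 kN/m.

326 kN/m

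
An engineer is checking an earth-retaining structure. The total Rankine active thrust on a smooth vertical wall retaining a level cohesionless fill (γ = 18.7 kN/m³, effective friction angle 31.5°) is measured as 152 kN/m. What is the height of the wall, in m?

7.20 m

K_a = 0.3136. P_a = ½ K_a γ H² ⇒ H = √(2P_a/(K_a γ)).
H = √(2×152/(0.3136×18.7)) = 7.200 m.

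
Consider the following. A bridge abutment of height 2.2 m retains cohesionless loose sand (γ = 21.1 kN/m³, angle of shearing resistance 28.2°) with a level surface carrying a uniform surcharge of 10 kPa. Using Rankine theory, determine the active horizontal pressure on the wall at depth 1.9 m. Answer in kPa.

17.9 kPa

K_a = (1 − sin φ)/(1 + sin φ) = 0.3582.
σ_v = γz + q = 21.1 × 1.9 + 10 = 50.09 kPa.
σ_h = K_a σ_v = 0.3582 × 50.09 = 17.94 kPa.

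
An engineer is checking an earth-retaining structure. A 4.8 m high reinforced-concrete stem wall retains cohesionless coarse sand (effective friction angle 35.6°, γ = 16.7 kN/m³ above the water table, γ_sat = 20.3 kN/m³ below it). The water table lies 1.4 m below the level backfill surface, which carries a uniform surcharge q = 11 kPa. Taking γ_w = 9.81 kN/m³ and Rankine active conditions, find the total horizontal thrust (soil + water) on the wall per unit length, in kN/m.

K_a = tan²(45° − φ/2) = 0.2641.
γ' = 20.3 − 9.81 = 10.49 kN/m³. h₂ = H − d_w = 3.4 m.
σ'_h: at surface K_a·q = 2.905; at WT K_a(q+γd_w) = 9.081; at base K_a(q+γd_w+γ'h₂) = 18.50 kPa.
P₁ = ½(2.905+9.081)×1.4 = 8.390; P₂ = ½(9.081+18.50)×3.4 = 46.89; P_w = ½γ_w h₂² = 56.70.
Total = 8.390+46.89+56.70 = 112.0 kN/m.

112 kN/m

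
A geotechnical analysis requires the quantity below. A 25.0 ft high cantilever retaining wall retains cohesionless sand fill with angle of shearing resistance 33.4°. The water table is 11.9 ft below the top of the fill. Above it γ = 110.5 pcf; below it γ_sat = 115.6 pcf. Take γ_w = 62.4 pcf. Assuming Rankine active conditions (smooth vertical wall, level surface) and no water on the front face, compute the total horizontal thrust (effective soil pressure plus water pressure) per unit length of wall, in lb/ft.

13900 lb/ft

K_a = tan²(45° − φ/2) = 0.2899.
γ' = 115.6 − 62.4 = 53.20 pcf. Depth below WT = 13.1 ft.
σ'_h at WT = K_a γ d_w = 381.2 psf; at base = 381.2 + K_a γ' × 13.1 = 583.3 psf.
P₁ (0–11.9 ft) = ½×381.2×11.9 = 2268. P₂ (11.9–25.0 ft) = ½(381.2+583.3)×13.1 = 6318.
P_w = ½ γ_w h₂² = 0.5×62.4×13.1² = 5354. Total = 2268+6318+5354 = 13940 lb/ft.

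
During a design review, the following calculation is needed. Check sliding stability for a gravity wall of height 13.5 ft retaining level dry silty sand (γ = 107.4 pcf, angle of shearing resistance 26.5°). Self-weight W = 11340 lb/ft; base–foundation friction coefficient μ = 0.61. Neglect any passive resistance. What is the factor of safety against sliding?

K_a = tan²(45° − 26.5°/2) = 0.3829.
P_a = ½K_aγH² = 0.5×0.3829×107.4×13.5² = 3748 lb/ft, acting at H/3 = 4.500 ft above the base.
FS_sliding = μW / P_a = 0.61×11340 / 3748 = 1.846.

1.85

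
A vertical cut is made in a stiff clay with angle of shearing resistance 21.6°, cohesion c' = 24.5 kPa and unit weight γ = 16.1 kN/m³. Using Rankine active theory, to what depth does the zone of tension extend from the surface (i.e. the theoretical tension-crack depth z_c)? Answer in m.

4.48 m

K_a = tan²(45° − 21.6°/2) = 0.4619; √K_a = 0.6796.
The active pressure is zero where K_a γ z = 2c√K_a, so z_c = 2c/(γ√K_a) = 2×24.5/(16.1×0.6796) = 4.478 m.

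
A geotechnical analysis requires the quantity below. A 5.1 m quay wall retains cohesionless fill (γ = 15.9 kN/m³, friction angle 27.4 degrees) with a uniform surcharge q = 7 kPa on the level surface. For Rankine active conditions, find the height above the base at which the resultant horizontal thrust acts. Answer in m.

K_a = 0.3697.
Triangular part P₁ = ½K_aγH² = 76.44 at H/3 = 1.700 m; rectangular part P₂ = K_a q H = 13.20 at H/2 = 2.550 m.
ȳ = (P₁·1.700 + P₂·2.550)/(P₁+P₂) = 1.825 m.

1.83 m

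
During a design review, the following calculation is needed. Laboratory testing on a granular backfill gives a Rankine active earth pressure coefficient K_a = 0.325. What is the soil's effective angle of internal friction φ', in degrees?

K_a = tan²(45° − φ/2) ⇒ 45° − φ/2 = arctan(√0.325) = 29.69°.
φ = 2(45° − 29.69°) = 30.63°.

30.6°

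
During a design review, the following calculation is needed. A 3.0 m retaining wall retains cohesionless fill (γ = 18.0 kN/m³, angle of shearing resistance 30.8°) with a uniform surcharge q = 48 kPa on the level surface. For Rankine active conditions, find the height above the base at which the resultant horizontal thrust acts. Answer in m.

K_a = 0.3227.
Triangular part P₁ = ½K_aγH² = 26.14 at H/3 = 1.000 m; rectangular part P₂ = K_a q H = 46.47 at H/2 = 1.500 m.
ȳ = (P₁·1.000 + P₂·1.500)/(P₁+P₂) = 1.320 m.

1.32 m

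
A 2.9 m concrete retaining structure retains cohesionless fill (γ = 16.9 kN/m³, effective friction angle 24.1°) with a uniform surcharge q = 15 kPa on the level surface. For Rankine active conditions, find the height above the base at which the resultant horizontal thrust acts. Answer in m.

K_a = 0.4201.
Triangular part P₁ = ½K_aγH² = 29.86 at H/3 = 0.9667 m; rectangular part P₂ = K_a q H = 18.28 at H/2 = 1.450 m.
ȳ = (P₁·0.9667 + P₂·1.450)/(P₁+P₂) = 1.150 m.

1.15 m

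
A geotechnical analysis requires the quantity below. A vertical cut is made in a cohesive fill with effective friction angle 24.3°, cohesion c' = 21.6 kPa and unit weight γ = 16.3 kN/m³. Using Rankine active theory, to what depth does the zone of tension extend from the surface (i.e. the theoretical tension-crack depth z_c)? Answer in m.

K_a = tan²(45° − 24.3°/2) = 0.4169; √K_a = 0.6457.
The active pressure is zero where K_a γ z = 2c√K_a, so z_c = 2c/(γ√K_a) = 2×21.6/(16.3×0.6457) = 4.105 m.

4.10 m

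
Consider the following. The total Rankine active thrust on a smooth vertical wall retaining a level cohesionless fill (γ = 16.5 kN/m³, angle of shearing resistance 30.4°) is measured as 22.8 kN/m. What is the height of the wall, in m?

K_a = 0.3280. P_a = ½ K_a γ H² ⇒ H = √(2P_a/(K_a γ)).
H = √(2×22.8/(0.3280×16.5)) = 2.903 m.

2.90 m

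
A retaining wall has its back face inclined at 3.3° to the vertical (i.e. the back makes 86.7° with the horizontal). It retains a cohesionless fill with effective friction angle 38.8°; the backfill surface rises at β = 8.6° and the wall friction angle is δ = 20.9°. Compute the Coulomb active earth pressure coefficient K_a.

K_a = sin²(α+φ) / [sin²α · sin(α−δ) · (1 + √{sin(φ+δ)sin(φ−β) / (sin(α−δ)sin(α+β))})²].
With α = 86.7°, φ = 38.8°, δ = 20.9°, β = 8.6°: K_a = 0.2548.

0.255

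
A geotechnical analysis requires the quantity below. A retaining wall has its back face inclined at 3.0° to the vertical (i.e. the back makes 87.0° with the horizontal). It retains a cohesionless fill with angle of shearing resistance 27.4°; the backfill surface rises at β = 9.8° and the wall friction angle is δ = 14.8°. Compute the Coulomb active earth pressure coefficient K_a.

K_a = sin²(α+φ) / [sin²α · sin(α−δ) · (1 + √{sin(φ+δ)sin(φ−β) / (sin(α−δ)sin(α+β))})²].
With α = 87.0°, φ = 27.4°, δ = 14.8°, β = 9.8°: K_a = 0.4078.

0.408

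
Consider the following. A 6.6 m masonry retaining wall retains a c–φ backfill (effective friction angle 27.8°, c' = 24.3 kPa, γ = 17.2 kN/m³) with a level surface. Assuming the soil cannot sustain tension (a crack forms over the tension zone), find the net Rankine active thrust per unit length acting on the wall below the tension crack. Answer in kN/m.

K_a = 0.3639; √K_a = 0.6032.
Tension-crack depth z_c = 2c/(γ√K_a) = 2×24.3/(17.2×0.6032) = 4.684 m.
σ_a at base = K_a γ H − 2c√K_a = 0.3639×17.2×6.6 − 2×24.3×0.6032 = 11.99 kPa.
P_a = ½ × 11.99 × (H − z_c) = 0.5×11.99×1.916 = 11.49 kN/m.

11.5 kN/m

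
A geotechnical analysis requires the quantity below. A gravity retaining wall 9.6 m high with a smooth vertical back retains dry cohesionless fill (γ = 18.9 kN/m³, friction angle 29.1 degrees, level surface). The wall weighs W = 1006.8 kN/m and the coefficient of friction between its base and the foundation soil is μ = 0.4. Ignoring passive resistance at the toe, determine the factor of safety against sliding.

1.34

K_a = tan²(45° − 29.1°/2) = 0.3456.
P_a = ½K_aγH² = 0.5×0.3456×18.9×9.6² = 301.0 kN/m, acting at H/3 = 3.200 m above the base.
FS_sliding = μW / P_a = 0.4×1006.8 / 301.0 = 1.338.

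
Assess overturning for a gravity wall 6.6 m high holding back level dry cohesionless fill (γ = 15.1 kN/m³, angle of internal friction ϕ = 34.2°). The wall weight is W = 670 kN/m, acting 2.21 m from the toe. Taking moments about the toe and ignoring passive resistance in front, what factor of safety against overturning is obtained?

K_a = tan²(45° − 34.2°/2) = 0.2803.
P_a = ½K_aγH² = 0.5×0.2803×15.1×6.6² = 92.20 kN/m, acting at H/3 = 2.200 m above the base.
Overturning moment M_o = P_a × H/3 = 92.20 × 2.200 = 202.8.
Resisting moment M_r = W × 2.21 = 670 × 2.21 = 1481.
FS_overturning = M_r/M_o = 1481/202.8 = 7.300.

7.30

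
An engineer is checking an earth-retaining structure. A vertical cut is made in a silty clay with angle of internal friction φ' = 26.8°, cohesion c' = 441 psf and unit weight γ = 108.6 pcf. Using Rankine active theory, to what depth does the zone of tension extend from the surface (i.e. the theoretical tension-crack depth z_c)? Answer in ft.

13.2 ft

K_a = tan²(45° − 26.8°/2) = 0.3785; √K_a = 0.6152.
The active pressure is zero where K_a γ z = 2c√K_a, so z_c = 2c/(γ√K_a) = 2×441/(108.6×0.6152) = 13.20 ft.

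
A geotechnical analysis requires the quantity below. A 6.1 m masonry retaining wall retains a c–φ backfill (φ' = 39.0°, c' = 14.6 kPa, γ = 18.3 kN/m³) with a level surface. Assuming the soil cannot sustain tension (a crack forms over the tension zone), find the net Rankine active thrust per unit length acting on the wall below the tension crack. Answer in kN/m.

15.8 kN/m

K_a = 0.2275; √K_a = 0.4770.
Tension-crack depth z_c = 2c/(γ√K_a) = 2×14.6/(18.3×0.4770) = 3.345 m.
σ_a at base = K_a γ H − 2c√K_a = 0.2275×18.3×6.1 − 2×14.6×0.4770 = 11.47 kPa.
P_a = ½ × 11.47 × (H − z_c) = 0.5×11.47×2.755 = 15.80 kN/m.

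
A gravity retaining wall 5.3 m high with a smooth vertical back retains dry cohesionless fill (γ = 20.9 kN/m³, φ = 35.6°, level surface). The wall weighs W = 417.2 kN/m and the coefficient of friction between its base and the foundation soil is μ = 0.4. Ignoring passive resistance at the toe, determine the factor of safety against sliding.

K_a = tan²(45° − 35.6°/2) = 0.2641.
P_a = ½K_aγH² = 0.5×0.2641×20.9×5.3² = 77.53 kN/m, acting at H/3 = 1.767 m above the base.
FS_sliding = μW / P_a = 0.4×417.2 / 77.53 = 2.152.

2.15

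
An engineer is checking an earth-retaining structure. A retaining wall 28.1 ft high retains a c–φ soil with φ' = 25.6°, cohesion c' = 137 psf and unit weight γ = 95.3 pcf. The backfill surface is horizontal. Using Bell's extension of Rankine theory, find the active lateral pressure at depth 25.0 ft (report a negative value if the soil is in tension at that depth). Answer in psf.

772 psf

K_a = (1 − sin φ)/(1 + sin φ) = 0.3966.
σ_a = K_a γ z − 2c√K_a = 0.3966×95.3×25.0 − 2×137×0.6297 = 772.3 psf.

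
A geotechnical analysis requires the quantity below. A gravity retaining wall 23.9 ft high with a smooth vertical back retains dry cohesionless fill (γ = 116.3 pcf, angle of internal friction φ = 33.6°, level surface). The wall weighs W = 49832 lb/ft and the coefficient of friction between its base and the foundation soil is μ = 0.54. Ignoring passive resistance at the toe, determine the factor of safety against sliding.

2.82

K_a = tan²(45° − 33.6°/2) = 0.2875.
P_a = ½K_aγH² = 0.5×0.2875×116.3×23.9² = 9550 lb/ft, acting at H/3 = 7.967 ft above the base.
FS_sliding = μW / P_a = 0.54×49832 / 9550 = 2.818.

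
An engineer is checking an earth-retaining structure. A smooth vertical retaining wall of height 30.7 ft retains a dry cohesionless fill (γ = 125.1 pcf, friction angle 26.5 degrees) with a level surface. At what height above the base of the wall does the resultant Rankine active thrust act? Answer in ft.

10.2 ft

K_a = 0.3829.
The pressure distribution is triangular, so the resultant acts at H/3 above the base = 30.7/3 = 10.23 ft.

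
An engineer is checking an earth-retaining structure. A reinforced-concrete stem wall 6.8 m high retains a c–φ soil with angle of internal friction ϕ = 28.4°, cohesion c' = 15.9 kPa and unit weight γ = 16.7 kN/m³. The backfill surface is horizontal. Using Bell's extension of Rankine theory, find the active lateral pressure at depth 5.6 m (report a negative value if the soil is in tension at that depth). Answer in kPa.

14.3 kPa

K_a = (1 − sin φ)/(1 + sin φ) = 0.3554.
σ_a = K_a γ z − 2c√K_a = 0.3554×16.7×5.6 − 2×15.9×0.5961 = 14.28 kPa.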